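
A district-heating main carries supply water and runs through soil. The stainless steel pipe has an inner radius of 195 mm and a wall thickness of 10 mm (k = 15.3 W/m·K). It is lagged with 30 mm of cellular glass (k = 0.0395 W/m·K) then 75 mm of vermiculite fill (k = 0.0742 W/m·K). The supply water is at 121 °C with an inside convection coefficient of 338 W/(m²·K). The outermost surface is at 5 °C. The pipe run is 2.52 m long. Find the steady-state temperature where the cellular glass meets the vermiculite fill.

Radial resistances (cylindrical: R_cond = ln(r_o/r_i)/(2πkL), R_conv = 1/(h·2πrL)):
R_inner film = 1/(h_i·2πr₁L) = 1/(338×2π×0.195×2.52) = 9.582×10^-4 K/W
R_stainless steel pipe wall = ln(205/195)/(2π×15.3×2.52) = 2.064×10^-4 K/W
R_cellular glass = ln(235/205)/(2π×0.0395×2.52) = 0.2184 K/W
R_vermiculite fill = ln(310/235)/(2π×0.0742×2.52) = 0.2358 K/W
R_total = 0.4553 K/W
Q = ΔT/R_total = 116/0.4553
Q = 255 W
T_interface = T_inner − Q·ΣR(inner→interface) = 121 − 255×0.2195

T ≈ 65.1 °C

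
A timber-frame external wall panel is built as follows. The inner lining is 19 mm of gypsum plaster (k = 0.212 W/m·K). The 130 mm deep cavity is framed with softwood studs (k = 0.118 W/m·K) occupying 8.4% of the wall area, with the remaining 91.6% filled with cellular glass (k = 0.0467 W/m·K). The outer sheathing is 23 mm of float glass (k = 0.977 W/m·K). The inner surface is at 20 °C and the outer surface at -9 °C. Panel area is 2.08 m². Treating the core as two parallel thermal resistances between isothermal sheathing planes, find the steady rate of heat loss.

Q ≈ 23.4 W

Sheathing layers in series; stud and cavity paths in parallel between them.
R_inner = 0.019/(0.212×2.08) = 0.04309 K/W
R_stud  = 0.13/(0.118×0.084×2.08) = 6.305 K/W
R_cav   = 0.13/(0.0467×0.916×2.08) = 1.461 K/W
1/R_core = 1/R_stud + 1/R_cav → R_core = 1.186 K/W
R_outer = 0.023/(0.977×2.08) = 0.01132 K/W
R_total = 1.241 K/W
Q = ΔT/R_total = 29/1.241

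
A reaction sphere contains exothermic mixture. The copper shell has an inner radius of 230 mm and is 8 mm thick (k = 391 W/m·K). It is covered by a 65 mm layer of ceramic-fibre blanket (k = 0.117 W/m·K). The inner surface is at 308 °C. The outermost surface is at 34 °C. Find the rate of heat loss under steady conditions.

Radial (spherical) resistances in series:
R_copper shell = (1/0.23 − 1/0.238)/(4π×391) = 2.974×10^-5 K/W
R_ceramic-fibre blanket = (1/0.238 − 1/0.303)/(4π×0.117) = 0.6131 K/W
R_total = 0.6131 K/W
Q = ΔT/R_total = 274/0.6131

Q ≈ 447 W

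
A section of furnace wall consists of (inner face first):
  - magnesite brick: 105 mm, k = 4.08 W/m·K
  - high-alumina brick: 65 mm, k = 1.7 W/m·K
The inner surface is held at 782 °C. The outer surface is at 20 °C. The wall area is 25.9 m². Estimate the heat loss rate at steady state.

Using the resistance-network approach (series):
R_magnesite brick = L/(kA) = 0.105/(4.08×25.9) = 9.936×10^-4 K/W
R_high-alumina brick = L/(kA) = 0.065/(1.7×25.9) = 0.001476 K/W
R_total = 0.00247 K/W
Q = ΔT / R_total = 762 / 0.00247

Q ≈ 309000 W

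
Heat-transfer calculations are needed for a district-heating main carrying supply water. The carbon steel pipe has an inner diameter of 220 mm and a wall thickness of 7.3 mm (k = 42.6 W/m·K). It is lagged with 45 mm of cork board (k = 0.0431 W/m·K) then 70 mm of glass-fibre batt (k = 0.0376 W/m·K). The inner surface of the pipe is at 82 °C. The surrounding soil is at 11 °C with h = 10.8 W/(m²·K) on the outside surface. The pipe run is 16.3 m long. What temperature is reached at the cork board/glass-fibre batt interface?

Per-layer cylindrical resistances, series-summed:
R_carbon steel pipe wall = ln(117.3/110)/(2π×42.6×16.3) = 1.473×10^-5 K/W
R_cork board = ln(162.3/117.3)/(2π×0.0431×16.3) = 0.07356 K/W
R_glass-fibre batt = ln(232.3/162.3)/(2π×0.0376×16.3) = 0.09312 K/W
R_outer film = 1/(h_o·2πr_oL) = 1/(10.8×2π×0.2323×16.3) = 0.003892 K/W
R_total = 0.1706 K/W
Q = ΔT/R_total = 71/0.1706
Q = 416 W
T_interface = T_inner − Q·ΣR(inner→interface) = 82 − 416×0.07358

T ≈ 51.4 °C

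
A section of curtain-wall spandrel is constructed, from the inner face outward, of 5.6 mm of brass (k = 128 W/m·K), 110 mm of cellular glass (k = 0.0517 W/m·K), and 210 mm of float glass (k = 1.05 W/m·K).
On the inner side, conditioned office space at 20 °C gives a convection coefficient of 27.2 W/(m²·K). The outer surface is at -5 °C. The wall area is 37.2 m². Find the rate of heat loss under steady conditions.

Series thermal resistances:
R_inner film = 1/(h_i·A) = 1/(27.2×37.2) = 9.883×10^-4 K/W
R_brass = L/(kA) = 0.0056/(128×37.2) = 1.176×10^-6 K/W
R_cellular glass = L/(kA) = 0.11/(0.0517×37.2) = 0.0572 K/W
R_float glass = L/(kA) = 0.21/(1.05×37.2) = 0.005376 K/W
R_total = 0.06356 K/W
Q = ΔT / R_total = 25 / 0.06356

Q ≈ 393 W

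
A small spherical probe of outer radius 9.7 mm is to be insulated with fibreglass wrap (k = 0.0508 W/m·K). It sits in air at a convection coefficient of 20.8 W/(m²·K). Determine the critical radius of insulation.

For a sphere r_cr = 2k/h = 2×0.0508/20.8
r_cr = 4.88 mm; since the bare radius (9.7 mm) is above r_cr, any added insulation will reduce heat loss.

r_cr ≈ 4.88 mm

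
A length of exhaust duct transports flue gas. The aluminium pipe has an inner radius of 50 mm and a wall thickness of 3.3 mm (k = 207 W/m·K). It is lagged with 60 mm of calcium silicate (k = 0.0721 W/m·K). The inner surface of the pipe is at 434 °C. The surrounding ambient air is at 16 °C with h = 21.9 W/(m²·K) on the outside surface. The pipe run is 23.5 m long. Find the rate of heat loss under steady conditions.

Cylindrical conduction, so R = ln(r₂/r₁)/(2πkL) per layer, in series:
R_aluminium pipe wall = ln(53.3/50)/(2π×207×23.5) = 2.091×10^-6 K/W
R_calcium silicate = ln(113.3/53.3)/(2π×0.0721×23.5) = 0.07083 K/W
R_outer film = 1/(h_o·2πr_oL) = 1/(21.9×2π×0.1133×23.5) = 0.002729 K/W
R_total = 0.07357 K/W
Q = ΔT/R_total = 418/0.07357

Q ≈ 5680 W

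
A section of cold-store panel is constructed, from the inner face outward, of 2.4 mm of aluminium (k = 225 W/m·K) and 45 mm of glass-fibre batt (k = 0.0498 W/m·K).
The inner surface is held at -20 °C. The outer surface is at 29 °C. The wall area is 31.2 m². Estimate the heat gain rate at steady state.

Q ≈ 1690 W

Thermal resistances in series:
R_aluminium = L/(kA) = 0.0024/(225×31.2) = 3.419×10^-7 K/W
R_glass-fibre batt = L/(kA) = 0.045/(0.0498×31.2) = 0.02896 K/W
R_total = 0.02896 K/W
Q = ΔT / R_total = 49 / 0.02896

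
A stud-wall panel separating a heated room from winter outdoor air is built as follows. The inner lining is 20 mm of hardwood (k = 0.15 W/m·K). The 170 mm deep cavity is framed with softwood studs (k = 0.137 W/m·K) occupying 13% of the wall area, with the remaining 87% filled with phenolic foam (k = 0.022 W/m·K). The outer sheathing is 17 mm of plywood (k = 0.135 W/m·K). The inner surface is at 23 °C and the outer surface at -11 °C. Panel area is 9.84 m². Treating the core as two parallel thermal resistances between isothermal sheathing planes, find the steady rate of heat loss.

Q ≈ 68.8 W

Sheathing layers in series; stud and cavity paths in parallel between them.
R_inner = 0.02/(0.15×9.84) = 0.01355 K/W
R_stud  = 0.17/(0.137×0.13×9.84) = 0.97 K/W
R_cav   = 0.17/(0.022×0.87×9.84) = 0.9026 K/W
1/R_core = 1/R_stud + 1/R_cav → R_core = 0.4676 K/W
R_outer = 0.017/(0.135×9.84) = 0.0128 K/W
R_total = 0.4939 K/W
Q = ΔT/R_total = 34/0.4939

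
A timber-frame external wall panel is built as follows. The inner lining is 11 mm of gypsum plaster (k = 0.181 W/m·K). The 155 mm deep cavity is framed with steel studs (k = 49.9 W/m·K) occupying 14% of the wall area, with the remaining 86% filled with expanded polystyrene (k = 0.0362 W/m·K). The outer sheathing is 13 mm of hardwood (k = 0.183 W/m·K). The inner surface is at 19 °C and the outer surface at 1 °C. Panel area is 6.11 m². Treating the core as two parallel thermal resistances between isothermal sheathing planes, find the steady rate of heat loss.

Sheathing layers in series; stud and cavity paths in parallel between them.
R_inner = 0.011/(0.181×6.11) = 0.009947 K/W
R_stud  = 0.155/(49.9×0.14×6.11) = 0.003631 K/W
R_cav   = 0.155/(0.0362×0.86×6.11) = 0.8149 K/W
1/R_core = 1/R_stud + 1/R_cav → R_core = 0.003615 K/W
R_outer = 0.013/(0.183×6.11) = 0.01163 K/W
R_total = 0.02519 K/W
Q = ΔT/R_total = 18/0.02519

Q ≈ 715 W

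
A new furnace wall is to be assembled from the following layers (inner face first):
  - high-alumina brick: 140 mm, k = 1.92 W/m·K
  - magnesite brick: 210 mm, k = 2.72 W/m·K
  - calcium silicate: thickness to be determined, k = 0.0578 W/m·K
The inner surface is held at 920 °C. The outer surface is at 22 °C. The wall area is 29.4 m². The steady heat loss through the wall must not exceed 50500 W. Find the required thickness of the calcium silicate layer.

Series thermal resistances:
R_high-alumina brick = L/(kA) = 0.14/(1.92×29.4) = 0.00248 K/W
R_magnesite brick = L/(kA) = 0.21/(2.72×29.4) = 0.002626 K/W
Sum of the known resistances R_other = 0.005106 K/W
Required total resistance R_tot = ΔT/Q_allow = 898/50500 = 0.01778 K/W
R_calcium silicate = R_tot − R_other = 0.01268 K/W
L = R·k·A = 0.01268×0.0578×29.4

L ≈ 21.5 mm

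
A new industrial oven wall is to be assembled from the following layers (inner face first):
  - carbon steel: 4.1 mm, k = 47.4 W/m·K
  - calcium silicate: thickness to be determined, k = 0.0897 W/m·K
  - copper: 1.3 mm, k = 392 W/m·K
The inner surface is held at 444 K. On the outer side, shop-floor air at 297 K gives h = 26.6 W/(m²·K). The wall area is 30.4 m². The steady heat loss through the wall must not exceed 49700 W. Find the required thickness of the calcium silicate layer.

L ≈ 4.69 mm

Model the wall as resistances in series:
R_carbon steel = L/(kA) = 0.0041/(47.4×30.4) = 2.845×10^-6 K/W
R_copper = L/(kA) = 0.0013/(392×30.4) = 1.091×10^-7 K/W
R_outer film = 1/(h_o·A) = 1/(26.6×30.4) = 0.001237 K/W
Sum of the known resistances R_other = 0.00124 K/W
Required total resistance R_tot = ΔT/Q_allow = 147/49700 = 0.002958 K/W
R_calcium silicate = R_tot − R_other = 0.001718 K/W
L = R·k·A = 0.001718×0.0897×30.4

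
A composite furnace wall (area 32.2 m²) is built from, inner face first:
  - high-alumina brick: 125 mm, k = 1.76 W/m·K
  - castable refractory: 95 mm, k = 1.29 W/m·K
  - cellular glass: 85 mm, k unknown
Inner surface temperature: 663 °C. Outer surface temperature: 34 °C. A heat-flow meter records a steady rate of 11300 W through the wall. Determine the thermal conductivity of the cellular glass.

Series thermal resistances:
R_high-alumina brick = L/(kA) = 0.125/(1.76×32.2) = 0.002206 K/W
R_castable refractory = L/(kA) = 0.095/(1.29×32.2) = 0.002287 K/W
Sum of known resistances R_other = 0.004493 K/W
Total R = ΔT/Q = 629/11300 = 0.05566 K/W
R_cellular glass = R_total − R_other = 0.05117 K/W
k = L/(R·A) = 0.085/(0.05117×32.2)

k ≈ 0.0516 W/(m·K)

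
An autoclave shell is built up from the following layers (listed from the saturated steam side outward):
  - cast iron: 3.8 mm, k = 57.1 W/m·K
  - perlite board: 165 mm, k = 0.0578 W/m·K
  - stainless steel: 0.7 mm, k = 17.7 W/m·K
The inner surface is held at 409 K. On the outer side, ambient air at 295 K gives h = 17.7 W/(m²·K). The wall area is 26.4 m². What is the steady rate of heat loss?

Q ≈ 1030 W

Model the wall as resistances in series:
R_cast iron = L/(kA) = 0.0038/(57.1×26.4) = 2.521×10^-6 K/W
R_perlite board = L/(kA) = 0.165/(0.0578×26.4) = 0.1081 K/W
R_stainless steel = L/(kA) = 0.0007/(17.7×26.4) = 1.498×10^-6 K/W
R_outer film = 1/(h_o·A) = 1/(17.7×26.4) = 0.00214 K/W
R_total = 0.1103 K/W
Q = ΔT / R_total = 114 / 0.1103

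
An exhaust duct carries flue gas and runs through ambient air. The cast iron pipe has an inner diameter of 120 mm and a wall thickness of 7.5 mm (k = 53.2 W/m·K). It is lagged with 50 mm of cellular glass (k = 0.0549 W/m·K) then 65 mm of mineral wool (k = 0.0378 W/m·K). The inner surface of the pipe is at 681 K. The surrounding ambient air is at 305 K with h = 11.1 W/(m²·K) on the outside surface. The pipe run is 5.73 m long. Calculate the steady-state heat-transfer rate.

Treating each annulus and film as a series resistance:
R_cast iron pipe wall = ln(67.5/60)/(2π×53.2×5.73) = 6.149×10^-5 K/W
R_cellular glass = ln(117.5/67.5)/(2π×0.0549×5.73) = 0.2804 K/W
R_mineral wool = ln(182.5/117.5)/(2π×0.0378×5.73) = 0.3235 K/W
R_outer film = 1/(h_o·2πr_oL) = 1/(11.1×2π×0.1825×5.73) = 0.01371 K/W
R_total = 0.6178 K/W
Q = ΔT/R_total = 376/0.6178

Q ≈ 609 W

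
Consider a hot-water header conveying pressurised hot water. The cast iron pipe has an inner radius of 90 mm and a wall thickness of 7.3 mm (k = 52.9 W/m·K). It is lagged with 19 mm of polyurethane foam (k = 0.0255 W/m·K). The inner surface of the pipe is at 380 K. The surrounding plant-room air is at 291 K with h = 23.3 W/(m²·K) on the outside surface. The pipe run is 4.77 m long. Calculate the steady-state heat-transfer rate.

Radial resistances (cylindrical: R_cond = ln(r_o/r_i)/(2πkL), R_conv = 1/(h·2πrL)):
R_cast iron pipe wall = ln(97.3/90)/(2π×52.9×4.77) = 4.919×10^-5 K/W
R_polyurethane foam = ln(116.3/97.3)/(2π×0.0255×4.77) = 0.2334 K/W
R_outer film = 1/(h_o·2πr_oL) = 1/(23.3×2π×0.1163×4.77) = 0.01231 K/W
R_total = 0.2458 K/W
Q = ΔT/R_total = 89/0.2458

Q ≈ 362 W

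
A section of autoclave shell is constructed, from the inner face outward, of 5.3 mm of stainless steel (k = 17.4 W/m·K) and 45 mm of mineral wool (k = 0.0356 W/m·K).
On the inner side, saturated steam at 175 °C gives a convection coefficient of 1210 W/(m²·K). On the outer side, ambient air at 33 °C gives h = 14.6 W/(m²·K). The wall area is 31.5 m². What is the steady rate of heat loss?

Series thermal resistances:
R_inner film = 1/(h_i·A) = 1/(1210×31.5) = 2.624×10^-5 K/W
R_stainless steel = L/(kA) = 0.0053/(17.4×31.5) = 9.67×10^-6 K/W
R_mineral wool = L/(kA) = 0.045/(0.0356×31.5) = 0.04013 K/W
R_outer film = 1/(h_o·A) = 1/(14.6×31.5) = 0.002174 K/W
R_total = 0.04234 K/W
Q = ΔT / R_total = 142 / 0.04234

Q ≈ 3350 W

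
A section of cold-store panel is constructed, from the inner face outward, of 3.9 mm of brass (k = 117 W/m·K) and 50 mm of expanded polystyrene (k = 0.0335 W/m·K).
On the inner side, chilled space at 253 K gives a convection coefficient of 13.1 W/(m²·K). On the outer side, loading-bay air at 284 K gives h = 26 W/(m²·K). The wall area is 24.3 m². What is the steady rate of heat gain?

Q ≈ 469 W

Thermal resistances in series:
R_inner film = 1/(h_i·A) = 1/(13.1×24.3) = 0.003141 K/W
R_brass = L/(kA) = 0.0039/(117×24.3) = 1.372×10^-6 K/W
R_expanded polystyrene = L/(kA) = 0.05/(0.0335×24.3) = 0.06142 K/W
R_outer film = 1/(h_o·A) = 1/(26×24.3) = 0.001583 K/W
R_total = 0.06615 K/W
Q = ΔT / R_total = 31 / 0.06615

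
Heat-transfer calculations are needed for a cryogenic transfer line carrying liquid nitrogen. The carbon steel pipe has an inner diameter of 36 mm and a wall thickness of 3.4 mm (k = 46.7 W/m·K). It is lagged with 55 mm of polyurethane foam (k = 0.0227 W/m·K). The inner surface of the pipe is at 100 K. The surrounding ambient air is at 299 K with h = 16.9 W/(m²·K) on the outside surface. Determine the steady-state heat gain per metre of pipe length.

q′ ≈ 22 W/m

Per-layer cylindrical resistances, series-summed:
R_carbon steel pipe wall = ln(21.4/18)/(2π×46.7×1) = 5.897×10^-4 K/W
R_polyurethane foam = ln(76.4/21.4)/(2π×0.0227×1) = 8.922 K/W
R_outer film = 1/(h_o·2πr_oL) = 1/(16.9×2π×0.0764×1) = 0.1233 K/W
R_total = 9.046 K/W
Q = ΔT/R_total = 199/9.046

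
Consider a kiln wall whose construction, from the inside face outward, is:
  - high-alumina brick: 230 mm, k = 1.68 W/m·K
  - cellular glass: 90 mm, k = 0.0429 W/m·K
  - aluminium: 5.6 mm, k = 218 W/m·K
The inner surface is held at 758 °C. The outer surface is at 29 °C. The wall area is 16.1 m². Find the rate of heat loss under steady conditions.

Model the wall as resistances in series:
R_high-alumina brick = L/(kA) = 0.23/(1.68×16.1) = 0.008503 K/W
R_cellular glass = L/(kA) = 0.09/(0.0429×16.1) = 0.1303 K/W
R_aluminium = L/(kA) = 0.0056/(218×16.1) = 1.596×10^-6 K/W
R_total = 0.1388 K/W
Q = ΔT / R_total = 729 / 0.1388

Q ≈ 5250 W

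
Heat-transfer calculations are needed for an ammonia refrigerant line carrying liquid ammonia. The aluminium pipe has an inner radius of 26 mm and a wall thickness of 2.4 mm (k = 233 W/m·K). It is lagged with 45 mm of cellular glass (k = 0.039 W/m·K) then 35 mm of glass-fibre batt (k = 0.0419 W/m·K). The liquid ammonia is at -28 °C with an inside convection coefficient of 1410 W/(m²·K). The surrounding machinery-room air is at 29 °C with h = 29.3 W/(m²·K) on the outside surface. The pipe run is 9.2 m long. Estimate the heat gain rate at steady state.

Treating each annulus and film as a series resistance:
R_inner film = 1/(h_i·2πr₁L) = 1/(1410×2π×0.026×9.2) = 4.719×10^-4 K/W
R_aluminium pipe wall = ln(28.4/26)/(2π×233×9.2) = 6.555×10^-6 K/W
R_cellular glass = ln(73.4/28.4)/(2π×0.039×9.2) = 0.4212 K/W
R_glass-fibre batt = ln(108.4/73.4)/(2π×0.0419×9.2) = 0.161 K/W
R_outer film = 1/(h_o·2πr_oL) = 1/(29.3×2π×0.1084×9.2) = 0.005447 K/W
R_total = 0.5881 K/W
Q = ΔT/R_total = 57/0.5881

Q ≈ 96.9 W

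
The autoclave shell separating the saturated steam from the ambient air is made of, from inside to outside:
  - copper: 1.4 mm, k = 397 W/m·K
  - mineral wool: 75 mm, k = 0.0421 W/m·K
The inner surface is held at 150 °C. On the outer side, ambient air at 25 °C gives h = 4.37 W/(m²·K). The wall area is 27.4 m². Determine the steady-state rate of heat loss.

Q ≈ 1700 W

Using the resistance-network approach (series):
R_copper = L/(kA) = 0.0014/(397×27.4) = 1.287×10^-7 K/W
R_mineral wool = L/(kA) = 0.075/(0.0421×27.4) = 0.06502 K/W
R_outer film = 1/(h_o·A) = 1/(4.37×27.4) = 0.008352 K/W
R_total = 0.07337 K/W
Q = ΔT / R_total = 125 / 0.07337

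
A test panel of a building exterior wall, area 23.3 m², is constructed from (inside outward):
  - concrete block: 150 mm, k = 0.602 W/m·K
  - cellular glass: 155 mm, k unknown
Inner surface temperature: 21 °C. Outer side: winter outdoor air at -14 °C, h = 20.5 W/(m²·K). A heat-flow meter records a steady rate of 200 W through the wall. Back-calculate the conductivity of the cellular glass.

k ≈ 0.041 W/(m·K)

Thermal resistances in series:
R_concrete block = L/(kA) = 0.15/(0.602×23.3) = 0.01069 K/W
R_outer film = 1/(h_o·A) = 1/(20.5×23.3) = 0.002094 K/W
Sum of known resistances R_other = 0.01279 K/W
Total R = ΔT/Q = 35/200 = 0.175 K/W
R_cellular glass = R_total − R_other = 0.1622 K/W
k = L/(R·A) = 0.155/(0.1622×23.3)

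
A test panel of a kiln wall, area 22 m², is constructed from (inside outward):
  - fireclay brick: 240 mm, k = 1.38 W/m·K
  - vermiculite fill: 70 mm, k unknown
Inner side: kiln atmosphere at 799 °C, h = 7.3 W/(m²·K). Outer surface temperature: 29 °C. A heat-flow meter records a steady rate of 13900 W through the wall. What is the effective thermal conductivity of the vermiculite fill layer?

k ≈ 0.0771 W/(m·K)

Model the wall as resistances in series:
R_inner film = 1/(h_i·A) = 1/(7.3×22) = 0.006227 K/W
R_fireclay brick = L/(kA) = 0.24/(1.38×22) = 0.007905 K/W
Sum of known resistances R_other = 0.01413 K/W
Total R = ΔT/Q = 770/13900 = 0.0554 K/W
R_vermiculite fill = R_total − R_other = 0.04126 K/W
k = L/(R·A) = 0.07/(0.04126×22)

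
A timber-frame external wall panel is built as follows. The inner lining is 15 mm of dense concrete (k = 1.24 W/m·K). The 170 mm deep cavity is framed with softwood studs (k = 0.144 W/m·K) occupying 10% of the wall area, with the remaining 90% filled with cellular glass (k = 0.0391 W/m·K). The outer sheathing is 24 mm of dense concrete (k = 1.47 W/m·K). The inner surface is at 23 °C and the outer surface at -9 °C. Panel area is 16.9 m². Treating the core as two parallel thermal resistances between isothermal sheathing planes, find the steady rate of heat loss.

Sheathing layers in series; stud and cavity paths in parallel between them.
R_inner = 0.015/(1.24×16.9) = 7.158×10^-4 K/W
R_stud  = 0.17/(0.144×0.1×16.9) = 0.6986 K/W
R_cav   = 0.17/(0.0391×0.9×16.9) = 0.2859 K/W
1/R_core = 1/R_stud + 1/R_cav → R_core = 0.2028 K/W
R_outer = 0.024/(1.47×16.9) = 9.661×10^-4 K/W
R_total = 0.2045 K/W
Q = ΔT/R_total = 32/0.2045

Q ≈ 156 W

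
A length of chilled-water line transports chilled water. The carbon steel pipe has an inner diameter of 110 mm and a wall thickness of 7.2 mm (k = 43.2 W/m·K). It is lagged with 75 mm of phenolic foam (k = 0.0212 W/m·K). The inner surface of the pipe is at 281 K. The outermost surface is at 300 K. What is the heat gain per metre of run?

q′ ≈ 3.2 W/m

For a radial system each layer contributes R = ln(r_out/r_in)/(2πkL); films add R = 1/(hA).
R_carbon steel pipe wall = ln(62.2/55)/(2π×43.2×1) = 4.532×10^-4 K/W
R_phenolic foam = ln(137.2/62.2)/(2π×0.0212×1) = 5.939 K/W
R_total = 5.939 K/W
Q = ΔT/R_total = 19/5.939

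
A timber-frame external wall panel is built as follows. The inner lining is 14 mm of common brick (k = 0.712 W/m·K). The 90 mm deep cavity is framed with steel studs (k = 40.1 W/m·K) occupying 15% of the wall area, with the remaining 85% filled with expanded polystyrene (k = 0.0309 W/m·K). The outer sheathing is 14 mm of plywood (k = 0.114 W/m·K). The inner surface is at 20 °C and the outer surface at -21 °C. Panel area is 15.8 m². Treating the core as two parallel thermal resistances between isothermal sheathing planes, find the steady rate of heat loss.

Sheathing layers in series; stud and cavity paths in parallel between them.
R_inner = 0.014/(0.712×15.8) = 0.001244 K/W
R_stud  = 0.09/(40.1×0.15×15.8) = 9.47×10^-4 K/W
R_cav   = 0.09/(0.0309×0.85×15.8) = 0.2169 K/W
1/R_core = 1/R_stud + 1/R_cav → R_core = 9.429×10^-4 K/W
R_outer = 0.014/(0.114×15.8) = 0.007773 K/W
R_total = 0.00996 K/W
Q = ΔT/R_total = 41/0.00996

Q ≈ 4120 W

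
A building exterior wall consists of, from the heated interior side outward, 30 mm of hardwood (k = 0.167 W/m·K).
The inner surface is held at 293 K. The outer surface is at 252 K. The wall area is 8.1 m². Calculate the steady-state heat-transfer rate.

Q ≈ 1850 W

Model the wall as resistances in series:
R_hardwood = L/(kA) = 0.03/(0.167×8.1) = 0.02218 K/W
R_total = 0.02218 K/W
Q = ΔT / R_total = 41 / 0.02218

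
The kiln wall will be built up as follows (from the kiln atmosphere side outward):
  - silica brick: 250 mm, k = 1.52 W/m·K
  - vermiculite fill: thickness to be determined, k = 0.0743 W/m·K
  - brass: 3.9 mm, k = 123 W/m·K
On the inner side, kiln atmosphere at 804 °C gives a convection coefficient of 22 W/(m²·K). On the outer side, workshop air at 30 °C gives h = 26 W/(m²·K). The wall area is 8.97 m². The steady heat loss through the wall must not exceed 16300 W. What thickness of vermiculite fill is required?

Treating each layer as a thermal resistance in series:
R_inner film = 1/(h_i·A) = 1/(22×8.97) = 0.005067 K/W
R_silica brick = L/(kA) = 0.25/(1.52×8.97) = 0.01834 K/W
R_brass = L/(kA) = 0.0039/(123×8.97) = 3.535×10^-6 K/W
R_outer film = 1/(h_o·A) = 1/(26×8.97) = 0.004288 K/W
Sum of the known resistances R_other = 0.02769 K/W
Required total resistance R_tot = ΔT/Q_allow = 774/16300 = 0.04748 K/W
R_vermiculite fill = R_tot − R_other = 0.01979 K/W
L = R·k·A = 0.01979×0.0743×8.97

L ≈ 13.2 mm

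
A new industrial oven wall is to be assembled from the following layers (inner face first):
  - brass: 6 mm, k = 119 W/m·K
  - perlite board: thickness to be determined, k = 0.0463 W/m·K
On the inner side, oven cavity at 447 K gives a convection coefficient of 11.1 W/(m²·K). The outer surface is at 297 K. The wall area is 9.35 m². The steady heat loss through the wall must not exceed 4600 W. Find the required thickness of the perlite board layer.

L ≈ 9.94 mm

Model the wall as resistances in series:
R_inner film = 1/(h_i·A) = 1/(11.1×9.35) = 0.009635 K/W
R_brass = L/(kA) = 0.006/(119×9.35) = 5.393×10^-6 K/W
Sum of the known resistances R_other = 0.009641 K/W
Required total resistance R_tot = ΔT/Q_allow = 150/4600 = 0.03261 K/W
R_perlite board = R_tot − R_other = 0.02297 K/W
L = R·k·A = 0.02297×0.0463×9.35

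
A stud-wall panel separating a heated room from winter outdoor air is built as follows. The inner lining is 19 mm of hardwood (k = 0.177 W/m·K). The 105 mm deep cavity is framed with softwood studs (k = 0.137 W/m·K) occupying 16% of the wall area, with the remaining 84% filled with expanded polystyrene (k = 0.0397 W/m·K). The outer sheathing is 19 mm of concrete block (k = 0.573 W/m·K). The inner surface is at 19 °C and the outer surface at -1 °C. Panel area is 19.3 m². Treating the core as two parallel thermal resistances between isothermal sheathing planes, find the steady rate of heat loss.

Q ≈ 189 W

Sheathing layers in series; stud and cavity paths in parallel between them.
R_inner = 0.019/(0.177×19.3) = 0.005562 K/W
R_stud  = 0.105/(0.137×0.16×19.3) = 0.2482 K/W
R_cav   = 0.105/(0.0397×0.84×19.3) = 0.1631 K/W
1/R_core = 1/R_stud + 1/R_cav → R_core = 0.09844 K/W
R_outer = 0.019/(0.573×19.3) = 0.001718 K/W
R_total = 0.1057 K/W
Q = ΔT/R_total = 20/0.1057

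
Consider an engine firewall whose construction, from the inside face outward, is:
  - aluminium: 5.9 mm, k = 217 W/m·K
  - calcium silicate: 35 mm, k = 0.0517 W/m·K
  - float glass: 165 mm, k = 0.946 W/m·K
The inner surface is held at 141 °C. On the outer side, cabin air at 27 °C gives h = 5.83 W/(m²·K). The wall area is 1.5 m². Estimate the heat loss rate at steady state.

Q ≈ 167 W

Series thermal resistances:
R_aluminium = L/(kA) = 0.0059/(217×1.5) = 1.813×10^-5 K/W
R_calcium silicate = L/(kA) = 0.035/(0.0517×1.5) = 0.4513 K/W
R_float glass = L/(kA) = 0.165/(0.946×1.5) = 0.1163 K/W
R_outer film = 1/(h_o·A) = 1/(5.83×1.5) = 0.1144 K/W
R_total = 0.682 K/W
Q = ΔT / R_total = 114 / 0.682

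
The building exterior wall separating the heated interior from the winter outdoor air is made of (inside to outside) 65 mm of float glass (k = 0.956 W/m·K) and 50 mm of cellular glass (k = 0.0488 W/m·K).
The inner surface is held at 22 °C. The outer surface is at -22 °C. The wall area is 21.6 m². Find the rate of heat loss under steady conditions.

Treating each layer as a thermal resistance in series:
R_float glass = L/(kA) = 0.065/(0.956×21.6) = 0.003148 K/W
R_cellular glass = L/(kA) = 0.05/(0.0488×21.6) = 0.04743 K/W
R_total = 0.05058 K/W
Q = ΔT / R_total = 44 / 0.05058

Q ≈ 870 W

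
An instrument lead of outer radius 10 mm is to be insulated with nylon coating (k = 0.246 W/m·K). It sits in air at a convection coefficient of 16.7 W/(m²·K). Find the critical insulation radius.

For a cylinder r_cr = k/h = 0.246/16.7
r_cr = 14.7 mm; since the bare radius (10 mm) is below r_cr, adding a thin layer of insulation will *increase* heat loss.

r_cr ≈ 14.7 mm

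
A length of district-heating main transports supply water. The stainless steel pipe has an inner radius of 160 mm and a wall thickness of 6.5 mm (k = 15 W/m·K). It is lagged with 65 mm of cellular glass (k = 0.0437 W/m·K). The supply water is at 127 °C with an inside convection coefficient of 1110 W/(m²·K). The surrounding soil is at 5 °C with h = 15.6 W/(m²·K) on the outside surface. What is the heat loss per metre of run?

Per-layer cylindrical resistances, series-summed:
R_inner film = 1/(h_i·2πr₁L) = 1/(1110×2π×0.16×1) = 8.961×10^-4 K/W
R_stainless steel pipe wall = ln(166.5/160)/(2π×15×1) = 4.225×10^-4 K/W
R_cellular glass = ln(231.5/166.5)/(2π×0.0437×1) = 1.2 K/W
R_outer film = 1/(h_o·2πr_oL) = 1/(15.6×2π×0.2315×1) = 0.04407 K/W
R_total = 1.246 K/W
Q = ΔT/R_total = 122/1.246

q′ ≈ 97.9 W/m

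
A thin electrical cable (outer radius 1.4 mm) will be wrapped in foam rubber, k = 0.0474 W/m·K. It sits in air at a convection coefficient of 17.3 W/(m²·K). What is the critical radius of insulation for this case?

For a cylinder r_cr = k/h = 0.0474/17.3
r_cr = 2.74 mm; since the bare radius (1.4 mm) is below r_cr, adding a thin layer of insulation will *increase* heat loss.

r_cr ≈ 2.74 mm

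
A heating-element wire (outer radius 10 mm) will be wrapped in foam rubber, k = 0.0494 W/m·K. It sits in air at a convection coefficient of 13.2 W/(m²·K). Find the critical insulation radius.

For a cylinder r_cr = k/h = 0.0494/13.2
r_cr = 3.74 mm; since the bare radius (10 mm) is above r_cr, any added insulation will reduce heat loss.

r_cr ≈ 3.74 mm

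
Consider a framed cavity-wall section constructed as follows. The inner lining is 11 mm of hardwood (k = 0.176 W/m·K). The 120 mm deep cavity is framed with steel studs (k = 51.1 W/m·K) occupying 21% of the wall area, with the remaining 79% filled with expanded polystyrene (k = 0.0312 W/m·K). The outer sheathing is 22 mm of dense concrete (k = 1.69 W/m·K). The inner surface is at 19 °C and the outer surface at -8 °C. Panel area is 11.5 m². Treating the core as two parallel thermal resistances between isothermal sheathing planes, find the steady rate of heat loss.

Q ≈ 3580 W

Sheathing layers in series; stud and cavity paths in parallel between them.
R_inner = 0.011/(0.176×11.5) = 0.005435 K/W
R_stud  = 0.12/(51.1×0.21×11.5) = 9.724×10^-4 K/W
R_cav   = 0.12/(0.0312×0.79×11.5) = 0.4234 K/W
1/R_core = 1/R_stud + 1/R_cav → R_core = 9.702×10^-4 K/W
R_outer = 0.022/(1.69×11.5) = 0.001132 K/W
R_total = 0.007537 K/W
Q = ΔT/R_total = 27/0.007537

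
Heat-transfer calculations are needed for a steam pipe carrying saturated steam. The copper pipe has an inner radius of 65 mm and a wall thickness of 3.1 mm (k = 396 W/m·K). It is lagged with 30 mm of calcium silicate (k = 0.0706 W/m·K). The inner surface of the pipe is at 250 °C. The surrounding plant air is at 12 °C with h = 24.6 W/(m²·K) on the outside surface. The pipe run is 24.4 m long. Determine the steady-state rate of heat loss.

Q ≈ 6530 W

Per-layer cylindrical resistances, series-summed:
R_copper pipe wall = ln(68.1/65)/(2π×396×24.4) = 7.674×10^-7 K/W
R_calcium silicate = ln(98.1/68.1)/(2π×0.0706×24.4) = 0.03372 K/W
R_outer film = 1/(h_o·2πr_oL) = 1/(24.6×2π×0.0981×24.4) = 0.002703 K/W
R_total = 0.03643 K/W
Q = ΔT/R_total = 238/0.03643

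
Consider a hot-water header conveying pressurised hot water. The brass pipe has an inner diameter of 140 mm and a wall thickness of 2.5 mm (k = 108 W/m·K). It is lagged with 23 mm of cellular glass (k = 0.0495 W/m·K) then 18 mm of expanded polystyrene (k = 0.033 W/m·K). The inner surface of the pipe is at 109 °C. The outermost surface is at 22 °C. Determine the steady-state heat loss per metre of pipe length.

For a radial system each layer contributes R = ln(r_out/r_in)/(2πkL); films add R = 1/(hA).
R_brass pipe wall = ln(72.5/70)/(2π×108×1) = 5.171×10^-5 K/W
R_cellular glass = ln(95.5/72.5)/(2π×0.0495×1) = 0.8859 K/W
R_expanded polystyrene = ln(113.5/95.5)/(2π×0.033×1) = 0.8328 K/W
R_total = 1.719 K/W
Q = ΔT/R_total = 87/1.719

q′ ≈ 50.6 W/m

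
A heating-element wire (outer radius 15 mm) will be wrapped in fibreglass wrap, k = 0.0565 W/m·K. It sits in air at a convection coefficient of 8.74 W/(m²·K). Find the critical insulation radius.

For a cylinder r_cr = k/h = 0.0565/8.74
r_cr = 6.46 mm; since the bare radius (15 mm) is above r_cr, any added insulation will reduce heat loss.

r_cr ≈ 6.46 mm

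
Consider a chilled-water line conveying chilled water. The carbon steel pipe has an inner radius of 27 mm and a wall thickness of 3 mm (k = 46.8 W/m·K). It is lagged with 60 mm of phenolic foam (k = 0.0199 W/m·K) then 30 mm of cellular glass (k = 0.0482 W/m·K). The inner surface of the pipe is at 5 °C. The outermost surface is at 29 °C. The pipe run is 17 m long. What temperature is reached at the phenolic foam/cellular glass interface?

Cylindrical conduction, so R = ln(r₂/r₁)/(2πkL) per layer, in series:
R_carbon steel pipe wall = ln(30/27)/(2π×46.8×17) = 2.108×10^-5 K/W
R_phenolic foam = ln(90/30)/(2π×0.0199×17) = 0.5168 K/W
R_cellular glass = ln(120/90)/(2π×0.0482×17) = 0.05588 K/W
R_total = 0.5727 K/W
Q = ΔT/R_total = 24/0.5727
Q = 41.9 W
T_interface = T_inner + Q·ΣR(inner→interface) = 5 + 41.9×0.5169

T ≈ 26.7 °C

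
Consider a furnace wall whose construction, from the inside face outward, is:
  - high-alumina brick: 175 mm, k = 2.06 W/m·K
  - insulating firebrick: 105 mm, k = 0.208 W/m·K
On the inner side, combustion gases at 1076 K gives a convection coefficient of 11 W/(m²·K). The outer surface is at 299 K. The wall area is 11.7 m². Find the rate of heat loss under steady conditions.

Treating each layer as a thermal resistance in series:
R_inner film = 1/(h_i·A) = 1/(11×11.7) = 0.00777 K/W
R_high-alumina brick = L/(kA) = 0.175/(2.06×11.7) = 0.007261 K/W
R_insulating firebrick = L/(kA) = 0.105/(0.208×11.7) = 0.04315 K/W
R_total = 0.05818 K/W
Q = ΔT / R_total = 777 / 0.05818

Q ≈ 13400 W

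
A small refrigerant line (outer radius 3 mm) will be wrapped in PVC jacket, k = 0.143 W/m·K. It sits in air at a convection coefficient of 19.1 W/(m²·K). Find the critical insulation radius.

r_cr ≈ 7.49 mm

For a cylinder r_cr = k/h = 0.143/19.1
r_cr = 7.49 mm; since the bare radius (3 mm) is below r_cr, adding a thin layer of insulation will *increase* heat loss.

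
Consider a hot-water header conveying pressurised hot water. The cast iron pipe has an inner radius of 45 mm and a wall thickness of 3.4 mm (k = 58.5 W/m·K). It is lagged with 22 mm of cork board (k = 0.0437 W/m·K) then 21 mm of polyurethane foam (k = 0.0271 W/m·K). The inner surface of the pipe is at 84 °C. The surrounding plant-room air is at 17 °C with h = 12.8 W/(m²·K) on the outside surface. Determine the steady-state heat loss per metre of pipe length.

q′ ≈ 22.1 W/m

Treating each annulus and film as a series resistance:
R_cast iron pipe wall = ln(48.4/45)/(2π×58.5×1) = 1.982×10^-4 K/W
R_cork board = ln(70.4/48.4)/(2π×0.0437×1) = 1.365 K/W
R_polyurethane foam = ln(91.4/70.4)/(2π×0.0271×1) = 1.533 K/W
R_outer film = 1/(h_o·2πr_oL) = 1/(12.8×2π×0.0914×1) = 0.136 K/W
R_total = 3.034 K/W
Q = ΔT/R_total = 67/3.034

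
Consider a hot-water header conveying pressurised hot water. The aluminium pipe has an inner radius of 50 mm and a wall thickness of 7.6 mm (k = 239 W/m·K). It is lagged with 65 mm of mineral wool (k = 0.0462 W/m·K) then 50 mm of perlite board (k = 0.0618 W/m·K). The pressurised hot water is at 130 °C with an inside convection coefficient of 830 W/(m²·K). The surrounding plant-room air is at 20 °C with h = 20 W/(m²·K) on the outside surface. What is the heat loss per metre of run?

Radial resistances (cylindrical: R_cond = ln(r_o/r_i)/(2πkL), R_conv = 1/(h·2πrL)):
R_inner film = 1/(h_i·2πr₁L) = 1/(830×2π×0.05×1) = 0.003835 K/W
R_aluminium pipe wall = ln(57.6/50)/(2π×239×1) = 9.423×10^-5 K/W
R_mineral wool = ln(122.6/57.6)/(2π×0.0462×1) = 2.602 K/W
R_perlite board = ln(172.6/122.6)/(2π×0.0618×1) = 0.8809 K/W
R_outer film = 1/(h_o·2πr_oL) = 1/(20×2π×0.1726×1) = 0.04611 K/W
R_total = 3.533 K/W
Q = ΔT/R_total = 110/3.533

q′ ≈ 31.1 W/m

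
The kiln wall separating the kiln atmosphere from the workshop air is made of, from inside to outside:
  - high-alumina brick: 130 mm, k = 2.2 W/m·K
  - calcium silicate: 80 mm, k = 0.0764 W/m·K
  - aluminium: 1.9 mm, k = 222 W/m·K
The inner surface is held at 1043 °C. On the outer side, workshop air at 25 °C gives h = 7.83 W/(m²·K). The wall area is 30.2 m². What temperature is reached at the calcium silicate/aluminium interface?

Model the wall as resistances in series:
R_high-alumina brick = L/(kA) = 0.13/(2.2×30.2) = 0.001957 K/W
R_calcium silicate = L/(kA) = 0.08/(0.0764×30.2) = 0.03467 K/W
R_aluminium = L/(kA) = 0.0019/(222×30.2) = 2.834×10^-7 K/W
R_outer film = 1/(h_o·A) = 1/(7.83×30.2) = 0.004229 K/W
R_total = 0.04086 K/W;  Q = ΔT/R_total = 1018/0.04086 = 24920 W
T_interface = T_inner − Q·ΣR(inner→interface) = 1043 − 24900×0.03663

T ≈ 130 °C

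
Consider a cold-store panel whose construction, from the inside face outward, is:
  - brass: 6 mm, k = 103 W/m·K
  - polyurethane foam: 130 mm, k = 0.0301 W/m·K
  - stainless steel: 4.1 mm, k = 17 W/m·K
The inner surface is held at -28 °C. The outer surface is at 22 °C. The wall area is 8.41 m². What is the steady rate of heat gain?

Q ≈ 97.4 W

Model the wall as resistances in series:
R_brass = L/(kA) = 0.006/(103×8.41) = 6.927×10^-6 K/W
R_polyurethane foam = L/(kA) = 0.13/(0.0301×8.41) = 0.5135 K/W
R_stainless steel = L/(kA) = 0.0041/(17×8.41) = 2.868×10^-5 K/W
R_total = 0.5136 K/W
Q = ΔT / R_total = 50 / 0.5136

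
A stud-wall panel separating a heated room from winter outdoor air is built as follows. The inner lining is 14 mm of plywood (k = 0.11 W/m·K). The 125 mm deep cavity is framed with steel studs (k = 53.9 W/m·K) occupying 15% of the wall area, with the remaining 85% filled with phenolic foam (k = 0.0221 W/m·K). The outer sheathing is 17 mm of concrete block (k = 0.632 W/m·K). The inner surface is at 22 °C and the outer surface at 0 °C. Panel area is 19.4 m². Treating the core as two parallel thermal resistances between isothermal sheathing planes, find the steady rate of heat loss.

Sheathing layers in series; stud and cavity paths in parallel between them.
R_inner = 0.014/(0.11×19.4) = 0.00656 K/W
R_stud  = 0.125/(53.9×0.15×19.4) = 7.969×10^-4 K/W
R_cav   = 0.125/(0.0221×0.85×19.4) = 0.343 K/W
1/R_core = 1/R_stud + 1/R_cav → R_core = 7.951×10^-4 K/W
R_outer = 0.017/(0.632×19.4) = 0.001387 K/W
R_total = 0.008742 K/W
Q = ΔT/R_total = 22/0.008742

Q ≈ 2520 W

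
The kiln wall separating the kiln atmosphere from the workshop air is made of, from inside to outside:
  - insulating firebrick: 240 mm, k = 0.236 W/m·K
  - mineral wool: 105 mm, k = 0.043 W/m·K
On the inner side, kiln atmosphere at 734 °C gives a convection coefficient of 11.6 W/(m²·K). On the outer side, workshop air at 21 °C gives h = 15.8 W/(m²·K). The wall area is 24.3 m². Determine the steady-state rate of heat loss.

Model the wall as resistances in series:
R_inner film = 1/(h_i·A) = 1/(11.6×24.3) = 0.003548 K/W
R_insulating firebrick = L/(kA) = 0.24/(0.236×24.3) = 0.04185 K/W
R_mineral wool = L/(kA) = 0.105/(0.043×24.3) = 0.1005 K/W
R_outer film = 1/(h_o·A) = 1/(15.8×24.3) = 0.002605 K/W
R_total = 0.1485 K/W
Q = ΔT / R_total = 713 / 0.1485

Q ≈ 4800 W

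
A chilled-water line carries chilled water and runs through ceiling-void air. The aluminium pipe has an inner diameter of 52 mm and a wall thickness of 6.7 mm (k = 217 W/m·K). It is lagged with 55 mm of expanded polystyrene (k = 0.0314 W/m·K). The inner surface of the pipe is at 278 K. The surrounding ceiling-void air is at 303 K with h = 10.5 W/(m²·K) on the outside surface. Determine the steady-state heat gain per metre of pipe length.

Cylindrical conduction, so R = ln(r₂/r₁)/(2πkL) per layer, in series:
R_aluminium pipe wall = ln(32.7/26)/(2π×217×1) = 1.682×10^-4 K/W
R_expanded polystyrene = ln(87.7/32.7)/(2π×0.0314×1) = 5 K/W
R_outer film = 1/(h_o·2πr_oL) = 1/(10.5×2π×0.0877×1) = 0.1728 K/W
R_total = 5.173 K/W
Q = ΔT/R_total = 25/5.173

q′ ≈ 4.83 W/m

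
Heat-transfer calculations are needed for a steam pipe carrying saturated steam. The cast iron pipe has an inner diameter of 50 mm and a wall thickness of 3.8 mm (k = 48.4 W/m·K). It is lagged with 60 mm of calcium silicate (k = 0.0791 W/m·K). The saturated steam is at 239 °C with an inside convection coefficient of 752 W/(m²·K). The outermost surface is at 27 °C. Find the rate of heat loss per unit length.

Cylindrical conduction, so R = ln(r₂/r₁)/(2πkL) per layer, in series:
R_inner film = 1/(h_i·2πr₁L) = 1/(752×2π×0.025×1) = 0.008466 K/W
R_cast iron pipe wall = ln(28.8/25)/(2π×48.4×1) = 4.653×10^-4 K/W
R_calcium silicate = ln(88.8/28.8)/(2π×0.0791×1) = 2.266 K/W
R_total = 2.275 K/W
Q = ΔT/R_total = 212/2.275

q′ ≈ 93.2 W/m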